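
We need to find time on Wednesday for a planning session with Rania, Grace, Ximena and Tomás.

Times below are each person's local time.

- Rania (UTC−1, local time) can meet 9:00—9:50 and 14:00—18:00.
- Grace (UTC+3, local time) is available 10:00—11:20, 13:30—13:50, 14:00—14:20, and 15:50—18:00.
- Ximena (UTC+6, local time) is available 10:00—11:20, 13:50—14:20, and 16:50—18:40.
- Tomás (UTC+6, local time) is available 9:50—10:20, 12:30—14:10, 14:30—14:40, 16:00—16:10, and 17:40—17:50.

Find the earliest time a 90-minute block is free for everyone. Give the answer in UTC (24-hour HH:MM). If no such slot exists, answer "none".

Rania → UTC: 10:00–10:50, 15:00–19:00.
Grace → UTC: 07:00–08:20, 10:30–10:50, 11:00–11:20, 12:50–15:00.
Ximena → UTC: 04:00–05:20, 07:50–08:20, 10:50–12:40.
Tomás → UTC: 03:50–04:20, 06:30–08:10, 08:30–08:40, 10:00–10:10, 11:40–11:50.
Rania ∩ Grace: 10:30–10:50.
Rania ∩ Grace ∩ Ximena: (none).
Rania ∩ Grace ∩ Ximena ∩ Tomás: (none).
Windows ≥ 90 min: (none).

none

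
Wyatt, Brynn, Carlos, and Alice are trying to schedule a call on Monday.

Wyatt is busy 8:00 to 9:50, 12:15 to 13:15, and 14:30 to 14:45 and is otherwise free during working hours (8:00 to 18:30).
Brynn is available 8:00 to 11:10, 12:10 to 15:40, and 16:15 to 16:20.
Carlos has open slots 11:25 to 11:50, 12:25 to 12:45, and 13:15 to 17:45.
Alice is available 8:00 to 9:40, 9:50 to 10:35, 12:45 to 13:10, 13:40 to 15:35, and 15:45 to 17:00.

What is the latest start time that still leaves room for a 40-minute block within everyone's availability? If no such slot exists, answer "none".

14:55

Wyatt free within 08:00–18:30: 09:50–12:15, 13:15–14:30, 14:45–18:30.
Wyatt ∩ Brynn: 09:50–11:10, 12:10–12:15, 13:15–14:30, 14:45–15:40, 16:15–16:20.
Wyatt ∩ Brynn ∩ Carlos: 13:15–14:30, 14:45–15:40, 16:15–16:20.
Wyatt ∩ Brynn ∩ Carlos ∩ Alice: 13:40–14:30, 14:45–15:35, 16:15–16:20.
Windows ≥ 40 min: 13:40–14:30, 14:45–15:35.
Latest start in the last window 14:45–15:35 is 15:35 − 40 min = 14:55.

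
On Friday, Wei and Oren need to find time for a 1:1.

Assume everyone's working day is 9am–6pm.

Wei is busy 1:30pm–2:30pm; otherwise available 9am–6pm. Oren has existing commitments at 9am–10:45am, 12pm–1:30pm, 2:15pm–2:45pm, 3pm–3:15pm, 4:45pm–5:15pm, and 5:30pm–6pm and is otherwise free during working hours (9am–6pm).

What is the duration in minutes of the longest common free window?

90 minutes

Wei free within 09:00–18:00: 09:00–13:30, 14:30–18:00.
Oren free within 09:00–18:00: 10:45–12:00, 13:30–14:15, 14:45–15:00, 15:15–16:45, 17:15–17:30.
Wei ∩ Oren: 10:45–12:00, 14:45–15:00, 15:15–16:45, 17:15–17:30.
Common window lengths: 75, 15, 90, 15 min; longest is 90.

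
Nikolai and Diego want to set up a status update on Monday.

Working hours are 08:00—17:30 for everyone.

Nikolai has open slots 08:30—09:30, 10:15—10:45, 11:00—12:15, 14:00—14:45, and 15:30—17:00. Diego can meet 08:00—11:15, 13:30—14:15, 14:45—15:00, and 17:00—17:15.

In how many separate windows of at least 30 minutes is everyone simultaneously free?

Nikolai ∩ Diego: 08:30–09:30, 10:15–10:45, 11:00–11:15, 14:00–14:15.
Windows ≥ 30 min: 08:30–09:30, 10:15–10:45.
That's 2 windows.

2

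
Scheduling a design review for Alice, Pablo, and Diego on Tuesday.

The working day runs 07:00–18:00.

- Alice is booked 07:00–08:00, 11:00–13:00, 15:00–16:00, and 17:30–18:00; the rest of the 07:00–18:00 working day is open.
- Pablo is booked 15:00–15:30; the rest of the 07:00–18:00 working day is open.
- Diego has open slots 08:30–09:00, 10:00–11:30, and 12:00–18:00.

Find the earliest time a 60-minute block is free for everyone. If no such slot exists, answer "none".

10:00

Alice free within 07:00–18:00: 08:00–11:00, 13:00–15:00, 16:00–17:30.
Pablo free within 07:00–18:00: 07:00–15:00, 15:30–18:00.
Alice ∩ Pablo: 08:00–11:00, 13:00–15:00, 16:00–17:30.
Alice ∩ Pablo ∩ Diego: 08:30–09:00, 10:00–11:00, 13:00–15:00, 16:00–17:30.
Windows ≥ 60 min: 10:00–11:00, 13:00–15:00, 16:00–17:30.
Earliest such window starts at 10:00.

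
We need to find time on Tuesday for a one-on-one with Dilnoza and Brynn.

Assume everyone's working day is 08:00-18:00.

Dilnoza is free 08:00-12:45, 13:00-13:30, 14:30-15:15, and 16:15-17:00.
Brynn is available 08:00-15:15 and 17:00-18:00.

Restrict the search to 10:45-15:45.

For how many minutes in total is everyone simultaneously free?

Dilnoza ∩ Brynn: 08:00–12:45, 13:00–13:30, 14:30–15:15.
Restricted to 10:45–15:45: 10:45–12:45, 13:00–13:30, 14:30–15:15.
Total common minutes: 120 + 30 + 45 = 195.

195 minutes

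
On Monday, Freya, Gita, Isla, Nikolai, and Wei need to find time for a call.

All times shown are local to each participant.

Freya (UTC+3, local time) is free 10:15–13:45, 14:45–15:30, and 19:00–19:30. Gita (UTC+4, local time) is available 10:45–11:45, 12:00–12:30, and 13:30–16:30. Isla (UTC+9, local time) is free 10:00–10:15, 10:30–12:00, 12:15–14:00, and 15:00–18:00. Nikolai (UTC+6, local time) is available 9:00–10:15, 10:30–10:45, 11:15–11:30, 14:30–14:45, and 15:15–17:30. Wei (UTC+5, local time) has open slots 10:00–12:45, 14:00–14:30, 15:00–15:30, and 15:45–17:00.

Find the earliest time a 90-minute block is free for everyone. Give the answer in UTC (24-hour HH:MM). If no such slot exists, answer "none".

none

Freya → UTC: 07:15–10:45, 11:45–12:30, 16:00–16:30.
Gita → UTC: 06:45–07:45, 08:00–08:30, 09:30–12:30.
Isla → UTC: 01:00–01:15, 01:30–03:00, 03:15–05:00, 06:00–09:00.
Nikolai → UTC: 03:00–04:15, 04:30–04:45, 05:15–05:30, 08:30–08:45, 09:15–11:30.
Wei → UTC: 05:00–07:45, 09:00–09:30, 10:00–10:30, 10:45–12:00.
Freya ∩ Gita: 07:15–07:45, 08:00–08:30, 09:30–10:45, 11:45–12:30.
Freya ∩ Gita ∩ Isla: 07:15–07:45, 08:00–08:30.
Freya ∩ Gita ∩ Isla ∩ Nikolai: (none).
Freya ∩ Gita ∩ Isla ∩ Nikolai ∩ Wei: (none).
Windows ≥ 90 min: (none).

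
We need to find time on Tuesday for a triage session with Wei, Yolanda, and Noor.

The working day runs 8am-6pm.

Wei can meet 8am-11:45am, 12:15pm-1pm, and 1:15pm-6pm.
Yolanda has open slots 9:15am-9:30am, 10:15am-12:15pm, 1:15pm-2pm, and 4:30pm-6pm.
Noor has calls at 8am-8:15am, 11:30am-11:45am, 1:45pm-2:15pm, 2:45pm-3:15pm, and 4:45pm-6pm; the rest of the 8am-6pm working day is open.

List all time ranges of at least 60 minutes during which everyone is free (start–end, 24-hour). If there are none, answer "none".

10:15–11:30

Noor free within 08:00–18:00: 08:15–11:30, 11:45–13:45, 14:15–14:45, 15:15–16:45.
Wei ∩ Yolanda: 09:15–09:30, 10:15–11:45, 13:15–14:00, 16:30–18:00.
Wei ∩ Yolanda ∩ Noor: 09:15–09:30, 10:15–11:30, 13:15–13:45, 16:30–16:45.
Windows ≥ 60 min: 10:15–11:30.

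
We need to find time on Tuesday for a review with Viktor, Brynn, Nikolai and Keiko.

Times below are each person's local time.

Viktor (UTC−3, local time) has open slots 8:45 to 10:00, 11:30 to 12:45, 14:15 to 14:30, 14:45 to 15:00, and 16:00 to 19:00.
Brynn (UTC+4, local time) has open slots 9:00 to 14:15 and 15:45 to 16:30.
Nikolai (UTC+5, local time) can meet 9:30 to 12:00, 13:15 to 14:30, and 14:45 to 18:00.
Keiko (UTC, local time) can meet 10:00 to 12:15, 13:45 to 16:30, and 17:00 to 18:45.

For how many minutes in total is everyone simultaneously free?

30 minutes

Viktor → UTC: 11:45–13:00, 14:30–15:45, 17:15–17:30, 17:45–18:00, 19:00–22:00.
Brynn → UTC: 05:00–10:15, 11:45–12:30.
Nikolai → UTC: 04:30–07:00, 08:15–09:30, 09:45–13:00.
Keiko → UTC: 10:00–12:15, 13:45–16:30, 17:00–18:45.
Viktor ∩ Brynn: 11:45–12:30.
Viktor ∩ Brynn ∩ Nikolai: 11:45–12:30.
Viktor ∩ Brynn ∩ Nikolai ∩ Keiko: 11:45–12:15.
Total common minutes: 30.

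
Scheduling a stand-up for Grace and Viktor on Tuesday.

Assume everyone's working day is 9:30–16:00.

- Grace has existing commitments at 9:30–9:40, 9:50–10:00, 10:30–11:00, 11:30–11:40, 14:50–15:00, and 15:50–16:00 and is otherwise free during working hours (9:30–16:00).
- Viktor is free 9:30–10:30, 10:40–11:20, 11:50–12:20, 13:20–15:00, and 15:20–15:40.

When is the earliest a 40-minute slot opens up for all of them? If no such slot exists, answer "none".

13:20

Grace free within 09:30–16:00: 09:40–09:50, 10:00–10:30, 11:00–11:30, 11:40–14:50, 15:00–15:50.
Grace ∩ Viktor: 09:40–09:50, 10:00–10:30, 11:00–11:20, 11:50–12:20, 13:20–14:50, 15:20–15:40.
Windows ≥ 40 min: 13:20–14:50.
Earliest such window starts at 13:20.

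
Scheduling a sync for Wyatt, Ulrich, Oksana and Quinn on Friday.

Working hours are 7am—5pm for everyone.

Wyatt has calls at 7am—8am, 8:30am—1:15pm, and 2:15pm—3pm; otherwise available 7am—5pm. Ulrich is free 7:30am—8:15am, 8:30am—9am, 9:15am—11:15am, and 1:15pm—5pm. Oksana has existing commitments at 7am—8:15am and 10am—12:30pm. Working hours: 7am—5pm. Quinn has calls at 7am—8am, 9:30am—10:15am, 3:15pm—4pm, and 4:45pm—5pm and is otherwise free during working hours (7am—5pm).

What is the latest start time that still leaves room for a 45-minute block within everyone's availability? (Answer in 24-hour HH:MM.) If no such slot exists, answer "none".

16:00

Wyatt free within 07:00–17:00: 08:00–08:30, 13:15–14:15, 15:00–17:00.
Oksana free within 07:00–17:00: 08:15–10:00, 12:30–17:00.
Quinn free within 07:00–17:00: 08:00–09:30, 10:15–15:15, 16:00–16:45.
Wyatt ∩ Ulrich: 08:00–08:15, 13:15–14:15, 15:00–17:00.
Wyatt ∩ Ulrich ∩ Oksana: 13:15–14:15, 15:00–17:00.
Wyatt ∩ Ulrich ∩ Oksana ∩ Quinn: 13:15–14:15, 15:00–15:15, 16:00–16:45.
Windows ≥ 45 min: 13:15–14:15, 16:00–16:45.
Latest start in the last window 16:00–16:45 is 16:45 − 45 min = 16:00.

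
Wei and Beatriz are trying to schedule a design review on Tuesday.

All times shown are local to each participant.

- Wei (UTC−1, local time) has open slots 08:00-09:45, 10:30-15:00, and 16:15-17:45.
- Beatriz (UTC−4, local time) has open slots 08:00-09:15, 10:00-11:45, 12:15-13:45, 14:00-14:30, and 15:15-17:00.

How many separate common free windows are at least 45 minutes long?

2

Wei → UTC: 09:00–10:45, 11:30–16:00, 17:15–18:45.
Beatriz → UTC: 12:00–13:15, 14:00–15:45, 16:15–17:45, 18:00–18:30, 19:15–21:00.
Wei ∩ Beatriz: 12:00–13:15, 14:00–15:45, 17:15–17:45, 18:00–18:30.
Windows ≥ 45 min: 12:00–13:15, 14:00–15:45.
That's 2 windows.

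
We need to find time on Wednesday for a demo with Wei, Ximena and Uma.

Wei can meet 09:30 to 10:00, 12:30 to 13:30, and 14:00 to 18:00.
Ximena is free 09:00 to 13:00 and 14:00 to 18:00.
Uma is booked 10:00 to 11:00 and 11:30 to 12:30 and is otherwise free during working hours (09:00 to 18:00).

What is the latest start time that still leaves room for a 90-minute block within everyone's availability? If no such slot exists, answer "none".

Uma free within 09:00–18:00: 09:00–10:00, 11:00–11:30, 12:30–18:00.
Wei ∩ Ximena: 09:30–10:00, 12:30–13:00, 14:00–18:00.
Wei ∩ Ximena ∩ Uma: 09:30–10:00, 12:30–13:00, 14:00–18:00.
Windows ≥ 90 min: 14:00–18:00.
Latest start in the last window 14:00–18:00 is 18:00 − 90 min = 16:30.

16:30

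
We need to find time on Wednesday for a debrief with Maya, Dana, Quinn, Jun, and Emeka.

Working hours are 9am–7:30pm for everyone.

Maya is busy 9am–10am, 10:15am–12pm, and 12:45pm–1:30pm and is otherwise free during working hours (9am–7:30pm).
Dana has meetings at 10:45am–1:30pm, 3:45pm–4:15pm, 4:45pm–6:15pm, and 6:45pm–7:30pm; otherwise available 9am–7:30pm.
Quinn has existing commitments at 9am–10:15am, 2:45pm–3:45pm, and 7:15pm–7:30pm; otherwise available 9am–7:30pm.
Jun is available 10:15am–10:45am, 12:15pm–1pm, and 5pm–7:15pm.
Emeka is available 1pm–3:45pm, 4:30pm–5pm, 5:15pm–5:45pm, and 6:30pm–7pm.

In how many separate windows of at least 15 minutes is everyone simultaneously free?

Maya free within 09:00–19:30: 10:00–10:15, 12:00–12:45, 13:30–19:30.
Dana free within 09:00–19:30: 09:00–10:45, 13:30–15:45, 16:15–16:45, 18:15–18:45.
Quinn free within 09:00–19:30: 10:15–14:45, 15:45–19:15.
Maya ∩ Dana: 10:00–10:15, 13:30–15:45, 16:15–16:45, 18:15–18:45.
Maya ∩ Dana ∩ Quinn: 13:30–14:45, 16:15–16:45, 18:15–18:45.
Maya ∩ Dana ∩ Quinn ∩ Jun: 18:15–18:45.
Maya ∩ Dana ∩ Quinn ∩ Jun ∩ Emeka: 18:30–18:45.
Windows ≥ 15 min: 18:30–18:45.
That's 1 window.

1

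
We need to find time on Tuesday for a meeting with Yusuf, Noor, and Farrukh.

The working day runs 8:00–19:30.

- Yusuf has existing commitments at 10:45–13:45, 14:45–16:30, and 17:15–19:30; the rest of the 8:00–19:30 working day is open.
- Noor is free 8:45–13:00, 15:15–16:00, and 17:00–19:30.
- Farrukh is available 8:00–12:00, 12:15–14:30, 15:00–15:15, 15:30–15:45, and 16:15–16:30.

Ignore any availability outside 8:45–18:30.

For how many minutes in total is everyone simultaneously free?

120 minutes

Yusuf free within 08:00–19:30: 08:00–10:45, 13:45–14:45, 16:30–17:15.
Yusuf ∩ Noor: 08:45–10:45, 17:00–17:15.
Yusuf ∩ Noor ∩ Farrukh: 08:45–10:45.
Restricted to 08:45–18:30: 08:45–10:45.
Total common minutes: 120.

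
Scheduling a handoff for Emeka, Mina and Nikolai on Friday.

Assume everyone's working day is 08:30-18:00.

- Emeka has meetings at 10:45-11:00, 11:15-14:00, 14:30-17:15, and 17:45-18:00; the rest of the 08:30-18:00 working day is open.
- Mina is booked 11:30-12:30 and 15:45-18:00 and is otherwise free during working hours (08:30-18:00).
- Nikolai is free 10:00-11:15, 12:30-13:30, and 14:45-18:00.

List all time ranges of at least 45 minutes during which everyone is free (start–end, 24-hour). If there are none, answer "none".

Emeka free within 08:30–18:00: 08:30–10:45, 11:00–11:15, 14:00–14:30, 17:15–17:45.
Mina free within 08:30–18:00: 08:30–11:30, 12:30–15:45.
Emeka ∩ Mina: 08:30–10:45, 11:00–11:15, 14:00–14:30.
Emeka ∩ Mina ∩ Nikolai: 10:00–10:45, 11:00–11:15.
Windows ≥ 45 min: 10:00–10:45.

10:00–10:45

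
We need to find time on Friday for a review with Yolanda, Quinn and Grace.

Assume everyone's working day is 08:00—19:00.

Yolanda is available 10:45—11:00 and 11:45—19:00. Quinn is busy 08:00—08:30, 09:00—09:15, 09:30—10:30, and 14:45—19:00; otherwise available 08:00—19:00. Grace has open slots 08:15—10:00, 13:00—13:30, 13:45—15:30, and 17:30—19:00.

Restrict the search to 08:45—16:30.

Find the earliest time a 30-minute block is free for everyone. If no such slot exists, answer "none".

Quinn free within 08:00–19:00: 08:30–09:00, 09:15–09:30, 10:30–14:45.
Yolanda ∩ Quinn: 10:45–11:00, 11:45–14:45.
Yolanda ∩ Quinn ∩ Grace: 13:00–13:30, 13:45–14:45.
Restricted to 08:45–16:30: 13:00–13:30, 13:45–14:45.
Windows ≥ 30 min: 13:00–13:30, 13:45–14:45.
Earliest such window starts at 13:00.

13:00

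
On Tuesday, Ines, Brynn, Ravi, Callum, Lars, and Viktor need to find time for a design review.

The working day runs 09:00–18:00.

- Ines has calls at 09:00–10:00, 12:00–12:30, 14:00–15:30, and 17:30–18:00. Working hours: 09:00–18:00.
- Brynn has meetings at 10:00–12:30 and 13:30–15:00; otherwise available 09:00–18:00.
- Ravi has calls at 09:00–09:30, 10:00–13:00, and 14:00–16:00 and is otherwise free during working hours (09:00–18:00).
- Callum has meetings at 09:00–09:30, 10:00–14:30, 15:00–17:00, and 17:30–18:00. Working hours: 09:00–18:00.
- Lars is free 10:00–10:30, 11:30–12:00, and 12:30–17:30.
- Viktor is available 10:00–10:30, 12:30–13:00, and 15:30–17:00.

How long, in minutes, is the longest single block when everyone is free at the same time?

0 minutes

Ines free within 09:00–18:00: 10:00–12:00, 12:30–14:00, 15:30–17:30.
Brynn free within 09:00–18:00: 09:00–10:00, 12:30–13:30, 15:00–18:00.
Ravi free within 09:00–18:00: 09:30–10:00, 13:00–14:00, 16:00–18:00.
Callum free within 09:00–18:00: 09:30–10:00, 14:30–15:00, 17:00–17:30.
Ines ∩ Brynn: 12:30–13:30, 15:30–17:30.
Ines ∩ Brynn ∩ Ravi: 13:00–13:30, 16:00–17:30.
Ines ∩ Brynn ∩ Ravi ∩ Callum: 17:00–17:30.
Ines ∩ Brynn ∩ Ravi ∩ Callum ∩ Lars: 17:00–17:30.
Ines ∩ Brynn ∩ Ravi ∩ Callum ∩ Lars ∩ Viktor: (none).
No common window.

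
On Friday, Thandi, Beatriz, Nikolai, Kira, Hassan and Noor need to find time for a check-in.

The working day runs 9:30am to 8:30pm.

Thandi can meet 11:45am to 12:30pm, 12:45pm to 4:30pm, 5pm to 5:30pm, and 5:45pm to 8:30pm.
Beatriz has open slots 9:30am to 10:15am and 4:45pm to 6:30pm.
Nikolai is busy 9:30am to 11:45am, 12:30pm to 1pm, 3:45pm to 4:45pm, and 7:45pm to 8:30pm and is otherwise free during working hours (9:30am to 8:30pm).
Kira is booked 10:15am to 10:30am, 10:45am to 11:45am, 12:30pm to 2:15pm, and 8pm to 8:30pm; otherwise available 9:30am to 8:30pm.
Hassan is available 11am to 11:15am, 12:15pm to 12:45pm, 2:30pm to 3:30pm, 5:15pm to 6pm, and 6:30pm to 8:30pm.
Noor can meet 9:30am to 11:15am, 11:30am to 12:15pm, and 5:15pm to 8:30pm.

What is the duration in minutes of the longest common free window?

15 minutes

Nikolai free within 09:30–20:30: 11:45–12:30, 13:00–15:45, 16:45–19:45.
Kira free within 09:30–20:30: 09:30–10:15, 10:30–10:45, 11:45–12:30, 14:15–20:00.
Thandi ∩ Beatriz: 17:00–17:30, 17:45–18:30.
Thandi ∩ Beatriz ∩ Nikolai: 17:00–17:30, 17:45–18:30.
Thandi ∩ Beatriz ∩ Nikolai ∩ Kira: 17:00–17:30, 17:45–18:30.
Thandi ∩ Beatriz ∩ Nikolai ∩ Kira ∩ Hassan: 17:15–17:30, 17:45–18:00.
Thandi ∩ Beatriz ∩ Nikolai ∩ Kira ∩ Hassan ∩ Noor: 17:15–17:30, 17:45–18:00.
Common window lengths: 15, 15 min; longest is 15.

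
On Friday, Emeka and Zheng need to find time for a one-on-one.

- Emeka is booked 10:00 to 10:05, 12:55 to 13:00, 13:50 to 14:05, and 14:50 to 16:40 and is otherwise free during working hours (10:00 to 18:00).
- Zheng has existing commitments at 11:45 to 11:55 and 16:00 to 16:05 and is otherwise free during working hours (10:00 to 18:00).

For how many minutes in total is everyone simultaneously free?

335 minutes

Emeka free within 10:00–18:00: 10:05–12:55, 13:00–13:50, 14:05–14:50, 16:40–18:00.
Zheng free within 10:00–18:00: 10:00–11:45, 11:55–16:00, 16:05–18:00.
Emeka ∩ Zheng: 10:05–11:45, 11:55–12:55, 13:00–13:50, 14:05–14:50, 16:40–18:00.
Total common minutes: 100 + 60 + 50 + 45 + 80 = 335.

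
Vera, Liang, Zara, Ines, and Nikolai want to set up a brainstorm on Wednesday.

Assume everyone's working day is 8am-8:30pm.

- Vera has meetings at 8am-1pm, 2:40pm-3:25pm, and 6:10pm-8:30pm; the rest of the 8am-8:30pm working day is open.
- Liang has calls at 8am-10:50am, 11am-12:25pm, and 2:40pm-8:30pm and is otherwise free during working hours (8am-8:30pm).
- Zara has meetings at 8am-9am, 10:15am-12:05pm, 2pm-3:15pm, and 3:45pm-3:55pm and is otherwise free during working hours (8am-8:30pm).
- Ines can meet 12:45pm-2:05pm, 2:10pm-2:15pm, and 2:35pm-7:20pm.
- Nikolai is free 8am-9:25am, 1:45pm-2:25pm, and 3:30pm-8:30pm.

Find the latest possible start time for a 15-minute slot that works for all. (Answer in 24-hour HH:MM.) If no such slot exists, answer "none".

Vera free within 08:00–20:30: 13:00–14:40, 15:25–18:10.
Liang free within 08:00–20:30: 10:50–11:00, 12:25–14:40.
Zara free within 08:00–20:30: 09:00–10:15, 12:05–14:00, 15:15–15:45, 15:55–20:30.
Vera ∩ Liang: 13:00–14:40.
Vera ∩ Liang ∩ Zara: 13:00–14:00.
Vera ∩ Liang ∩ Zara ∩ Ines: 13:00–14:00.
Vera ∩ Liang ∩ Zara ∩ Ines ∩ Nikolai: 13:45–14:00.
Windows ≥ 15 min: 13:45–14:00.
Latest start in the last window 13:45–14:00 is 14:00 − 15 min = 13:45.

13:45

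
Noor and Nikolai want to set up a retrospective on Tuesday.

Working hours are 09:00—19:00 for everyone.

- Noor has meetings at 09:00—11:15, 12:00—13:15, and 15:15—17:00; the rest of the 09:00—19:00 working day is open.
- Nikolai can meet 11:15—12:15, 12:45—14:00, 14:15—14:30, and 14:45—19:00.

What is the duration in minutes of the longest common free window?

120 minutes

Noor free within 09:00–19:00: 11:15–12:00, 13:15–15:15, 17:00–19:00.
Noor ∩ Nikolai: 11:15–12:00, 13:15–14:00, 14:15–14:30, 14:45–15:15, 17:00–19:00.
Common window lengths: 45, 45, 15, 30, 120 min; longest is 120.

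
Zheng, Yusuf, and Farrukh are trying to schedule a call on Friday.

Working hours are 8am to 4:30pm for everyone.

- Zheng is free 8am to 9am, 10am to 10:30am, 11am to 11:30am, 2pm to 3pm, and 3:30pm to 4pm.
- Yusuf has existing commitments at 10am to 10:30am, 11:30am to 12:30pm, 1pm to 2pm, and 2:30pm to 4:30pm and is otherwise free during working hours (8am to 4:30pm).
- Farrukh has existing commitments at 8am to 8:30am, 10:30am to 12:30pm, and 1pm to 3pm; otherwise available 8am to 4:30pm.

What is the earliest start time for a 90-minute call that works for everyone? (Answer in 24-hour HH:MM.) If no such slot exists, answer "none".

none

Yusuf free within 08:00–16:30: 08:00–10:00, 10:30–11:30, 12:30–13:00, 14:00–14:30.
Farrukh free within 08:00–16:30: 08:30–10:30, 12:30–13:00, 15:00–16:30.
Zheng ∩ Yusuf: 08:00–09:00, 11:00–11:30, 14:00–14:30.
Zheng ∩ Yusuf ∩ Farrukh: 08:30–09:00.
Windows ≥ 90 min: (none).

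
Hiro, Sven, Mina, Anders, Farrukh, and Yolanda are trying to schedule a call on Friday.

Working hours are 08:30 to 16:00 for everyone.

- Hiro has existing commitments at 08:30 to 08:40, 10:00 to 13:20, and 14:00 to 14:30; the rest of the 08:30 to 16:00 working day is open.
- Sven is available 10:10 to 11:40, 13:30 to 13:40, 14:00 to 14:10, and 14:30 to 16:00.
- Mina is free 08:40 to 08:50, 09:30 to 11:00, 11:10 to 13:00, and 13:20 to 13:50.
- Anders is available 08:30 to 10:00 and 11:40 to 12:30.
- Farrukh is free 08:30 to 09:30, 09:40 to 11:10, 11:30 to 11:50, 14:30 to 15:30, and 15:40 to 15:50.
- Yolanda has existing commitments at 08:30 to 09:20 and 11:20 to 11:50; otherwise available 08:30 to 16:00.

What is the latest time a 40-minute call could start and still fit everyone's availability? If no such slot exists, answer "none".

none

Hiro free within 08:30–16:00: 08:40–10:00, 13:20–14:00, 14:30–16:00.
Yolanda free within 08:30–16:00: 09:20–11:20, 11:50–16:00.
Hiro ∩ Sven: 13:30–13:40, 14:30–16:00.
Hiro ∩ Sven ∩ Mina: 13:30–13:40.
Hiro ∩ Sven ∩ Mina ∩ Anders: (none).
Hiro ∩ Sven ∩ Mina ∩ Anders ∩ Farrukh: (none).
Hiro ∩ Sven ∩ Mina ∩ Anders ∩ Farrukh ∩ Yolanda: (none).
Windows ≥ 40 min: (none).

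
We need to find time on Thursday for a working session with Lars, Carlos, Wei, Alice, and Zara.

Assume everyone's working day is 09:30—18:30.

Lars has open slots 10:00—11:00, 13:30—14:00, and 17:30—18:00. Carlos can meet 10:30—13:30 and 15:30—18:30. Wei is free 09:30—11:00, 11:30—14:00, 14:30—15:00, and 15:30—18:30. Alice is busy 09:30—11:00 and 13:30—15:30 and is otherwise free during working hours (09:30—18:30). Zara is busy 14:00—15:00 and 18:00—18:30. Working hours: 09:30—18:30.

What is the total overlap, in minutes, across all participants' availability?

Alice free within 09:30–18:30: 11:00–13:30, 15:30–18:30.
Zara free within 09:30–18:30: 09:30–14:00, 15:00–18:00.
Lars ∩ Carlos: 10:30–11:00, 17:30–18:00.
Lars ∩ Carlos ∩ Wei: 10:30–11:00, 17:30–18:00.
Lars ∩ Carlos ∩ Wei ∩ Alice: 17:30–18:00.
Lars ∩ Carlos ∩ Wei ∩ Alice ∩ Zara: 17:30–18:00.
Total common minutes: 30.

30 minutes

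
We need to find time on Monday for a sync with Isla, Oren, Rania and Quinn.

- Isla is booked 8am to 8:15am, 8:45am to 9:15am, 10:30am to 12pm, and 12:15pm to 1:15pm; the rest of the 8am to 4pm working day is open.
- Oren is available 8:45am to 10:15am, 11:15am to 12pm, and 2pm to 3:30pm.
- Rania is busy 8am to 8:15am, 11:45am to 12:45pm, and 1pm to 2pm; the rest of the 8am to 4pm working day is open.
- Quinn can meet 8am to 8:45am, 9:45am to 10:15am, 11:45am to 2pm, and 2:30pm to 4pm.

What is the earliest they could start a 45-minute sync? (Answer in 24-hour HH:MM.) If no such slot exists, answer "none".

14:30

Isla free within 08:00–16:00: 08:15–08:45, 09:15–10:30, 12:00–12:15, 13:15–16:00.
Rania free within 08:00–16:00: 08:15–11:45, 12:45–13:00, 14:00–16:00.
Isla ∩ Oren: 09:15–10:15, 14:00–15:30.
Isla ∩ Oren ∩ Rania: 09:15–10:15, 14:00–15:30.
Isla ∩ Oren ∩ Rania ∩ Quinn: 09:45–10:15, 14:30–15:30.
Windows ≥ 45 min: 14:30–15:30.
Earliest such window starts at 14:30.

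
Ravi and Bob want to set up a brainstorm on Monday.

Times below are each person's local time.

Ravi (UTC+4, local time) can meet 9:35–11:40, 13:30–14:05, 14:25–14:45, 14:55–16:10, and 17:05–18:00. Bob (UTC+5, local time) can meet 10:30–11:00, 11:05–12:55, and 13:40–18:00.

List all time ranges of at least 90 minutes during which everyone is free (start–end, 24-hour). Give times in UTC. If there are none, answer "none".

06:05–07:40

Ravi → UTC: 05:35–07:40, 09:30–10:05, 10:25–10:45, 10:55–12:10, 13:05–14:00.
Bob → UTC: 05:30–06:00, 06:05–07:55, 08:40–13:00.
Ravi ∩ Bob: 05:35–06:00, 06:05–07:40, 09:30–10:05, 10:25–10:45, 10:55–12:10.
Windows ≥ 90 min: 06:05–07:40.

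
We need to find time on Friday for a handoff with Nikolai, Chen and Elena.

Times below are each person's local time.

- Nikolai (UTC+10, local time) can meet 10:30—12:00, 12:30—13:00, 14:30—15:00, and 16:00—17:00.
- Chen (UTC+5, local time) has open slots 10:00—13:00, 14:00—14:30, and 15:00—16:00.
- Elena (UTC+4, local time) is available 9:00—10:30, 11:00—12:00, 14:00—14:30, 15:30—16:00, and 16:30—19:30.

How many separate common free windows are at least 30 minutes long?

1

Nikolai → UTC: 00:30–02:00, 02:30–03:00, 04:30–05:00, 06:00–07:00.
Chen → UTC: 05:00–08:00, 09:00–09:30, 10:00–11:00.
Elena → UTC: 05:00–06:30, 07:00–08:00, 10:00–10:30, 11:30–12:00, 12:30–15:30.
Nikolai ∩ Chen: 06:00–07:00.
Nikolai ∩ Chen ∩ Elena: 06:00–06:30.
Windows ≥ 30 min: 06:00–06:30.
That's 1 window.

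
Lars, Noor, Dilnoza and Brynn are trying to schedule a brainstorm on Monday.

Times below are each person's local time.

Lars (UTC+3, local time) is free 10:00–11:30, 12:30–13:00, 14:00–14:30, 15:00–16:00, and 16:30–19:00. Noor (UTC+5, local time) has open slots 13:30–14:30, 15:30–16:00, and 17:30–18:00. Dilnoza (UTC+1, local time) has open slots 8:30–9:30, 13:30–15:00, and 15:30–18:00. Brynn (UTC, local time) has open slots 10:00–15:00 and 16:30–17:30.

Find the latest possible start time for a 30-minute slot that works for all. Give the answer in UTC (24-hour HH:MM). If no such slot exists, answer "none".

Lars → UTC: 07:00–08:30, 09:30–10:00, 11:00–11:30, 12:00–13:00, 13:30–16:00.
Noor → UTC: 08:30–09:30, 10:30–11:00, 12:30–13:00.
Dilnoza → UTC: 07:30–08:30, 12:30–14:00, 14:30–17:00.
Brynn → UTC: 10:00–15:00, 16:30–17:30.
Lars ∩ Noor: 12:30–13:00.
Lars ∩ Noor ∩ Dilnoza: 12:30–13:00.
Lars ∩ Noor ∩ Dilnoza ∩ Brynn: 12:30–13:00.
Windows ≥ 30 min: 12:30–13:00.
Latest start in the last window 12:30–13:00 is 13:00 − 30 min = 12:30.

12:30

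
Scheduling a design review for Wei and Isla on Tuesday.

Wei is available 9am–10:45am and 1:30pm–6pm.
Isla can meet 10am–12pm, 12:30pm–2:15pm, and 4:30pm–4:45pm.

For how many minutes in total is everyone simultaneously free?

Wei ∩ Isla: 10:00–10:45, 13:30–14:15, 16:30–16:45.
Total common minutes: 45 + 45 + 15 = 105.

105 minutes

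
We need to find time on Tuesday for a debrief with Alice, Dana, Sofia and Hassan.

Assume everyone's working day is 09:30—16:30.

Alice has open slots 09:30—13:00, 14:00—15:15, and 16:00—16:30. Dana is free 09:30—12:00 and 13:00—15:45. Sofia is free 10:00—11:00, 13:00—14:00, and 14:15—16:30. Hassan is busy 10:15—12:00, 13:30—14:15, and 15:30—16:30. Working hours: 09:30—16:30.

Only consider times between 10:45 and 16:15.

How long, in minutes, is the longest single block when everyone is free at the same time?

60 minutes

Hassan free within 09:30–16:30: 09:30–10:15, 12:00–13:30, 14:15–15:30.
Alice ∩ Dana: 09:30–12:00, 14:00–15:15.
Alice ∩ Dana ∩ Sofia: 10:00–11:00, 14:15–15:15.
Alice ∩ Dana ∩ Sofia ∩ Hassan: 10:00–10:15, 14:15–15:15.
Restricted to 10:45–16:15: 14:15–15:15.
Single common window of 60 minutes.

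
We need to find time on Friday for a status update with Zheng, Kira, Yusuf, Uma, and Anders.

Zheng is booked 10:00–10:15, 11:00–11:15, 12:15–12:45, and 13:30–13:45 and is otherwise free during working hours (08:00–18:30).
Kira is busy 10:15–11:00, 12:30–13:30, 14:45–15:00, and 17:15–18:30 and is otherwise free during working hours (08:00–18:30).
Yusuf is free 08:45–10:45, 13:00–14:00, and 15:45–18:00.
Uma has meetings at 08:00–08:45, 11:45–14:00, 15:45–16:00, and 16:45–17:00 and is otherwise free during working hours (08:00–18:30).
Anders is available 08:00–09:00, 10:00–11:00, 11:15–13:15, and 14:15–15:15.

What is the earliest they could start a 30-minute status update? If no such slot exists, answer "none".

none

Zheng free within 08:00–18:30: 08:00–10:00, 10:15–11:00, 11:15–12:15, 12:45–13:30, 13:45–18:30.
Kira free within 08:00–18:30: 08:00–10:15, 11:00–12:30, 13:30–14:45, 15:00–17:15.
Uma free within 08:00–18:30: 08:45–11:45, 14:00–15:45, 16:00–16:45, 17:00–18:30.
Zheng ∩ Kira: 08:00–10:00, 11:15–12:15, 13:45–14:45, 15:00–17:15.
Zheng ∩ Kira ∩ Yusuf: 08:45–10:00, 13:45–14:00, 15:45–17:15.
Zheng ∩ Kira ∩ Yusuf ∩ Uma: 08:45–10:00, 16:00–16:45, 17:00–17:15.
Zheng ∩ Kira ∩ Yusuf ∩ Uma ∩ Anders: 08:45–09:00.
Windows ≥ 30 min: (none).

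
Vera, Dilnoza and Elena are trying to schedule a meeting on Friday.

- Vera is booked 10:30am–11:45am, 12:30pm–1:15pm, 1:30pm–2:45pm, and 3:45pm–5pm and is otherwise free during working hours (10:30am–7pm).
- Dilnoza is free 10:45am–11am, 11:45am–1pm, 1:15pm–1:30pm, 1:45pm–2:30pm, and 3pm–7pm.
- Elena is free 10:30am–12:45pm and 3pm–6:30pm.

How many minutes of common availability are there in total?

180 minutes

Vera free within 10:30–19:00: 11:45–12:30, 13:15–13:30, 14:45–15:45, 17:00–19:00.
Vera ∩ Dilnoza: 11:45–12:30, 13:15–13:30, 15:00–15:45, 17:00–19:00.
Vera ∩ Dilnoza ∩ Elena: 11:45–12:30, 15:00–15:45, 17:00–18:30.
Total common minutes: 45 + 45 + 90 = 180.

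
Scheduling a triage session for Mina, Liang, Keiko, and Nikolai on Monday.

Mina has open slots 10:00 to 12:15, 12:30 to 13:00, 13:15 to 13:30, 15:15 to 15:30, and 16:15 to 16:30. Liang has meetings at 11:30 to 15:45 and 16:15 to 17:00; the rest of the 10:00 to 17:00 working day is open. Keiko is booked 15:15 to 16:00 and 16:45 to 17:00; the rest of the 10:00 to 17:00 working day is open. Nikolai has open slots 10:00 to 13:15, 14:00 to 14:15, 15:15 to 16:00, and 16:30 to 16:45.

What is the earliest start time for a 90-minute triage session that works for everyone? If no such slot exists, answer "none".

Liang free within 10:00–17:00: 10:00–11:30, 15:45–16:15.
Keiko free within 10:00–17:00: 10:00–15:15, 16:00–16:45.
Mina ∩ Liang: 10:00–11:30.
Mina ∩ Liang ∩ Keiko: 10:00–11:30.
Mina ∩ Liang ∩ Keiko ∩ Nikolai: 10:00–11:30.
Windows ≥ 90 min: 10:00–11:30.
Earliest such window starts at 10:00.

10:00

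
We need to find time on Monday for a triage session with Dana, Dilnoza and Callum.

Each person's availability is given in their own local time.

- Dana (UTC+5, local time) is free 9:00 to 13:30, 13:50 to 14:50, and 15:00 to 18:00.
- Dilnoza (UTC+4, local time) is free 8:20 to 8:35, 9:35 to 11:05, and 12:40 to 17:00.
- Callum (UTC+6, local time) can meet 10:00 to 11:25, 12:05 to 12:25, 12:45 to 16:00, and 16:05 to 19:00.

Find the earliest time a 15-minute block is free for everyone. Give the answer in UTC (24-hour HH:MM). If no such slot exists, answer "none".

Dana → UTC: 04:00–08:30, 08:50–09:50, 10:00–13:00.
Dilnoza → UTC: 04:20–04:35, 05:35–07:05, 08:40–13:00.
Callum → UTC: 04:00–05:25, 06:05–06:25, 06:45–10:00, 10:05–13:00.
Dana ∩ Dilnoza: 04:20–04:35, 05:35–07:05, 08:50–09:50, 10:00–13:00.
Dana ∩ Dilnoza ∩ Callum: 04:20–04:35, 06:05–06:25, 06:45–07:05, 08:50–09:50, 10:05–13:00.
Windows ≥ 15 min: 04:20–04:35, 06:05–06:25, 06:45–07:05, 08:50–09:50, 10:05–13:00.
Earliest such window starts at 04:20.

04:20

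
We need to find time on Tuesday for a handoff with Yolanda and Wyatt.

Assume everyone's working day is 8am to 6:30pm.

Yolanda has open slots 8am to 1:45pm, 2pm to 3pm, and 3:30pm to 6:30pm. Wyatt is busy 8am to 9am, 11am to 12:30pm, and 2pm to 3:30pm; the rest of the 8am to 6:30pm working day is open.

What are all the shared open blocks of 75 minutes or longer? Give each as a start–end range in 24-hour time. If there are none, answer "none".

09:00–11:00, 12:30–13:45, 15:30–18:30

Wyatt free within 08:00–18:30: 09:00–11:00, 12:30–14:00, 15:30–18:30.
Yolanda ∩ Wyatt: 09:00–11:00, 12:30–13:45, 15:30–18:30.
Windows ≥ 75 min: 09:00–11:00, 12:30–13:45, 15:30–18:30.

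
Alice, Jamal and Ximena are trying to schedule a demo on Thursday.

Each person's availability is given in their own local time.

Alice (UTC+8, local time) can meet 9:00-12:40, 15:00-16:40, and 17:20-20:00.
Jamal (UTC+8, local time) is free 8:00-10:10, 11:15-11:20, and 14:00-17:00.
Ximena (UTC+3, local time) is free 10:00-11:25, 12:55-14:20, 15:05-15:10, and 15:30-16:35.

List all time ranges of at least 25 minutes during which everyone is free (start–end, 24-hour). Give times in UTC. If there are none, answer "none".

07:00–08:25

Alice → UTC: 01:00–04:40, 07:00–08:40, 09:20–12:00.
Jamal → UTC: 00:00–02:10, 03:15–03:20, 06:00–09:00.
Ximena → UTC: 07:00–08:25, 09:55–11:20, 12:05–12:10, 12:30–13:35.
Alice ∩ Jamal: 01:00–02:10, 03:15–03:20, 07:00–08:40.
Alice ∩ Jamal ∩ Ximena: 07:00–08:25.
Windows ≥ 25 min: 07:00–08:25.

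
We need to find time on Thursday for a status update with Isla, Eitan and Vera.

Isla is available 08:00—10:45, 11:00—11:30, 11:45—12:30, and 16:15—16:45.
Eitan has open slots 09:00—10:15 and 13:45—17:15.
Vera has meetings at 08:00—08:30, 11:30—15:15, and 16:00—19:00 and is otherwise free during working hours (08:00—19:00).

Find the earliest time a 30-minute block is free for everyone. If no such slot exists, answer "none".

Vera free within 08:00–19:00: 08:30–11:30, 15:15–16:00.
Isla ∩ Eitan: 09:00–10:15, 16:15–16:45.
Isla ∩ Eitan ∩ Vera: 09:00–10:15.
Windows ≥ 30 min: 09:00–10:15.
Earliest such window starts at 09:00.

09:00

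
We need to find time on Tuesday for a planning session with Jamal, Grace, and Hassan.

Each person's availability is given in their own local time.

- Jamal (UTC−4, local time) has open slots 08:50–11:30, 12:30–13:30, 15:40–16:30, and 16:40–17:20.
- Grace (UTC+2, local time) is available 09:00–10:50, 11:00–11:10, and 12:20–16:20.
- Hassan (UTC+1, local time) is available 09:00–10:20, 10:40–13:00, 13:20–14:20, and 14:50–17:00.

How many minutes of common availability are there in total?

60 minutes

Jamal → UTC: 12:50–15:30, 16:30–17:30, 19:40–20:30, 20:40–21:20.
Grace → UTC: 07:00–08:50, 09:00–09:10, 10:20–14:20.
Hassan → UTC: 08:00–09:20, 09:40–12:00, 12:20–13:20, 13:50–16:00.
Jamal ∩ Grace: 12:50–14:20.
Jamal ∩ Grace ∩ Hassan: 12:50–13:20, 13:50–14:20.
Total common minutes: 30 + 30 = 60.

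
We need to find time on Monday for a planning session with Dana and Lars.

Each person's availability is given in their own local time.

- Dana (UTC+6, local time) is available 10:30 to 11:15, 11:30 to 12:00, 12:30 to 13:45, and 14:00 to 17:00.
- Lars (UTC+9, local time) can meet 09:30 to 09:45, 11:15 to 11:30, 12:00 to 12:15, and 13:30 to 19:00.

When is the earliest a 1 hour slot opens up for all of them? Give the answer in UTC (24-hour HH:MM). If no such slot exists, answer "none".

06:30

Dana → UTC: 04:30–05:15, 05:30–06:00, 06:30–07:45, 08:00–11:00.
Lars → UTC: 00:30–00:45, 02:15–02:30, 03:00–03:15, 04:30–10:00.
Dana ∩ Lars: 04:30–05:15, 05:30–06:00, 06:30–07:45, 08:00–10:00.
Windows ≥ 60 min: 06:30–07:45, 08:00–10:00.
Earliest such window starts at 06:30.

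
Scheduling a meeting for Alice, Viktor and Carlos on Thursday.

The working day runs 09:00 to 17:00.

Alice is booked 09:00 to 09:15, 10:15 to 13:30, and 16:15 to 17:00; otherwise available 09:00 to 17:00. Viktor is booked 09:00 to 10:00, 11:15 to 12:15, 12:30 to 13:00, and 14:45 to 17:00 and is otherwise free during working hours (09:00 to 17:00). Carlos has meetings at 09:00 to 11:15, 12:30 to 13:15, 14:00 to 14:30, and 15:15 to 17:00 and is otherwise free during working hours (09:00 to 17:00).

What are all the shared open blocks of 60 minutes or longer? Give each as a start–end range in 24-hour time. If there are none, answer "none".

Alice free within 09:00–17:00: 09:15–10:15, 13:30–16:15.
Viktor free within 09:00–17:00: 10:00–11:15, 12:15–12:30, 13:00–14:45.
Carlos free within 09:00–17:00: 11:15–12:30, 13:15–14:00, 14:30–15:15.
Alice ∩ Viktor: 10:00–10:15, 13:30–14:45.
Alice ∩ Viktor ∩ Carlos: 13:30–14:00, 14:30–14:45.
Windows ≥ 60 min: (none).

none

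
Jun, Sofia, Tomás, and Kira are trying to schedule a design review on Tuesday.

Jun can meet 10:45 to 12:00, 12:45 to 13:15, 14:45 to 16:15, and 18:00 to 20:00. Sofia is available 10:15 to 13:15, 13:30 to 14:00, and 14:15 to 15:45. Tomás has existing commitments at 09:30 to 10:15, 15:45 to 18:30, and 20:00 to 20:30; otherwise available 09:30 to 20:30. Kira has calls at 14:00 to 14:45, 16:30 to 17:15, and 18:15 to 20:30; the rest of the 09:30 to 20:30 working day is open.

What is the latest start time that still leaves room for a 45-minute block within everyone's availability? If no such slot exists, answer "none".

15:00

Tomás free within 09:30–20:30: 10:15–15:45, 18:30–20:00.
Kira free within 09:30–20:30: 09:30–14:00, 14:45–16:30, 17:15–18:15.
Jun ∩ Sofia: 10:45–12:00, 12:45–13:15, 14:45–15:45.
Jun ∩ Sofia ∩ Tomás: 10:45–12:00, 12:45–13:15, 14:45–15:45.
Jun ∩ Sofia ∩ Tomás ∩ Kira: 10:45–12:00, 12:45–13:15, 14:45–15:45.
Windows ≥ 45 min: 10:45–12:00, 14:45–15:45.
Latest start in the last window 14:45–15:45 is 15:45 − 45 min = 15:00.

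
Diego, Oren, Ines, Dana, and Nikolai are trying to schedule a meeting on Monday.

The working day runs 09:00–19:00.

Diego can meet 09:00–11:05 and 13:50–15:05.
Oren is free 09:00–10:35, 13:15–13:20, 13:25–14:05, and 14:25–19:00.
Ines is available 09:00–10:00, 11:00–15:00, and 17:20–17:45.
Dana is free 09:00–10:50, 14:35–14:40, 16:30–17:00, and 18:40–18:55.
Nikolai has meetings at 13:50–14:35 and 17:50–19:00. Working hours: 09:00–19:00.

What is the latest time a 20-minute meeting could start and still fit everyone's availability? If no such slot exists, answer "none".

Nikolai free within 09:00–19:00: 09:00–13:50, 14:35–17:50.
Diego ∩ Oren: 09:00–10:35, 13:50–14:05, 14:25–15:05.
Diego ∩ Oren ∩ Ines: 09:00–10:00, 13:50–14:05, 14:25–15:00.
Diego ∩ Oren ∩ Ines ∩ Dana: 09:00–10:00, 14:35–14:40.
Diego ∩ Oren ∩ Ines ∩ Dana ∩ Nikolai: 09:00–10:00, 14:35–14:40.
Windows ≥ 20 min: 09:00–10:00.
Latest start in the last window 09:00–10:00 is 10:00 − 20 min = 09:40.

09:40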